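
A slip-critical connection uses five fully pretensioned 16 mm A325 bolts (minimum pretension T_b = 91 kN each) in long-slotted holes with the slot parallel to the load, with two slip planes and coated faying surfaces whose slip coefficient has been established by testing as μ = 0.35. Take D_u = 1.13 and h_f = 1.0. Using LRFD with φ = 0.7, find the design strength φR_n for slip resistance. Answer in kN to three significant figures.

R_n = μ · D_u · h_f · T_b · n_s · n_b = 0.35 × 1.13 × 1.0 × 91 × 2 × 5 = 359.9 kN.
Design strength φR_n = 0.7 × 359.9 = 252 kN.

252 kN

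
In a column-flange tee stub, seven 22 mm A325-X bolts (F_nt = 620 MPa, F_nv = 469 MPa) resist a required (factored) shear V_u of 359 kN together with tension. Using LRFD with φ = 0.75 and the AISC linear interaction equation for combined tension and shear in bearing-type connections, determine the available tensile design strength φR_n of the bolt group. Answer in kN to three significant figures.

A_b = π·22²/4 = 380.1 mm²; f_rv = 359 × 1000 / (7 × 380.1) = 134.9 MPa.
F'_nt = 1.3 F_nt − (F_nt / φF_nv) f_rv = 1.3·620 − (620/(0.75·469))·134.9 = 568.2 MPa, capped at F_nt → F'_nt = 568.2 MPa.
R_n = F'_nt · A_b · n = 568.2 × 380.1 × 7 / 1000 = 1512 kN.
Design strength φR_n = 0.75 × 1512 = 1130 kN.

1130 kN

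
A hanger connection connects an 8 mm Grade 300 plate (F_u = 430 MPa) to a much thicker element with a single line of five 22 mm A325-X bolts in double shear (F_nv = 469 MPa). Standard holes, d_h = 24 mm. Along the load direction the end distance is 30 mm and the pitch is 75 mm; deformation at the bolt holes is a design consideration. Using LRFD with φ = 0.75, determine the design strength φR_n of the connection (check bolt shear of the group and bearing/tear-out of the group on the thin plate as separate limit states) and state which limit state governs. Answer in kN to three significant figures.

601 kN (bearing governs)

Bolt shear: A_b = π·22²/4 = 380.1 mm²; R_n = 469 × 380.1 × 5 × 2 / 1000 = 1783 kN → 0.75 × 1783 = 1340 kN.
Bearing (1.2 l_c t F_u ≤ 2.4 d t F_u): upper limit = 2.4·22·8·430 / 1000 = 181.6 kN.
  Edge l_c = 30 − 24/2 = 18 → r_n = 74.3 kN; interior l_c = 75 − 24 = 51 → r_n = 181.6 kN.
  R_n,bearing = 1·74.3 + 4·181.6 = 800.8 kN → 0.75 × 800.8 = 601 kN.
Bearing governs: 601 kN.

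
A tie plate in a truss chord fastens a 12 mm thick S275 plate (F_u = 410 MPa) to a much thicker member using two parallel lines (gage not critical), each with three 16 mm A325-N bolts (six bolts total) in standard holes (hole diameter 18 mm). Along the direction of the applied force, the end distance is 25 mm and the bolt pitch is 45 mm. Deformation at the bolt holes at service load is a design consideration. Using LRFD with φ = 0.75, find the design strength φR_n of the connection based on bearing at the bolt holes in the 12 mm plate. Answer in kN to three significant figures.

Per bolt r_n = 1.2 l_c t F_u ≤ 2.4 d t F_u; upper limit = 2.4 × 16 × 12 × 410 / 1000 = 188.9 kN.
Edge bolt: l_c = 25 − 18/2 = 16 mm → 1.2 × 16 × 12 × 410 / 1000 = 94.46 → r_n = 94.46 kN.
Interior bolts: l_c = 45 − 18 = 27 mm → 1.2 × 27 × 12 × 410 / 1000 = 159.4 → r_n = 159.4 kN.
R_n = 2 × 94.46 + 4 × 159.4 = 826.6 kN.
Design strength φR_n = 0.75 × 826.6 = 620 kN.

620 kN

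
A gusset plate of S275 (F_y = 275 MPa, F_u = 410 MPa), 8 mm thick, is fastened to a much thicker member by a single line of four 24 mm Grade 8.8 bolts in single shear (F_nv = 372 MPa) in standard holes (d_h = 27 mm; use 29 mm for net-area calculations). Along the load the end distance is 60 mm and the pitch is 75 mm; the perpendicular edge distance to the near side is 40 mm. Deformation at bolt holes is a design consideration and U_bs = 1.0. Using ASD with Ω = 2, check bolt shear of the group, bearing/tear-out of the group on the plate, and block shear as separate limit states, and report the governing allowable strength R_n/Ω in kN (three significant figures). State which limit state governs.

222 kN (block shear governs)

Bolt shear: A_b = π·24²/4 = 452.4 mm²; R_n = 372 × 452.4 × 4 × 1 / 1000 = 673.2 kN → 673.2 / 2 = 337 kN.
Bearing: edge l_c = 46.5, r_n = 183 kN; interior l_c = 48, r_n = 188.9 kN; R_n = 183 + 3·188.9 = 749.8 kN → 375 kN.
Block shear: A_gv = 2280, A_nv = 1468, A_nt = 204 mm²; R_n = min(0.6F_uA_nv, 0.6F_yA_gv) + U_bs·F_u·A_nt = 444.8 kN → 222 kN.
Block shear governs: 222 kN.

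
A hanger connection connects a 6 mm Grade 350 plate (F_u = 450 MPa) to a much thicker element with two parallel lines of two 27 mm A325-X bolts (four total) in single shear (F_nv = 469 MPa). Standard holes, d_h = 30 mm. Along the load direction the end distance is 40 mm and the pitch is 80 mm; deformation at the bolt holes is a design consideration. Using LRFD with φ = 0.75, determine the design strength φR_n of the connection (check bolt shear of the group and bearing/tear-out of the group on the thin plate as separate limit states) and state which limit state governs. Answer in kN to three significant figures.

Bolt shear: A_b = π·27²/4 = 572.6 mm²; R_n = 469 × 572.6 × 4 × 1 / 1000 = 1074 kN → 0.75 × 1074 = 806 kN.
Bearing (1.2 l_c t F_u ≤ 2.4 d t F_u): upper limit = 2.4·27·6·450 / 1000 = 175 kN.
  Edge l_c = 40 − 30/2 = 25 → r_n = 81 kN; interior l_c = 80 − 30 = 50 → r_n = 162 kN.
  R_n,bearing = 2·81 + 2·162 = 486 kN → 0.75 × 486 = 364 kN.
Bearing governs: 364 kN.

364 kN (bearing governs)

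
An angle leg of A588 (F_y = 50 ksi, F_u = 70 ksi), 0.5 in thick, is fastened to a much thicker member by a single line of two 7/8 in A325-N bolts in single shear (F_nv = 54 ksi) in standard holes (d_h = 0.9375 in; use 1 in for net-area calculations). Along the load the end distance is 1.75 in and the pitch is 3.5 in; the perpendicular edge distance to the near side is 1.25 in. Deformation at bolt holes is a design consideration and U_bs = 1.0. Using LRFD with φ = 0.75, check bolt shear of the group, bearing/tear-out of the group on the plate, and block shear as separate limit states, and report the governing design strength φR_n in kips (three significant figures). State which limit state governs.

Bolt shear: A_b = π·0.875²/4 = 0.6013 in²; R_n = 54 × 0.6013 × 2 × 1 = 64.94 kips → 0.75 × 64.94 = 48.7 kips.
Bearing: edge l_c = 1.281, r_n = 53.81 kips; interior l_c = 2.562, r_n = 73.5 kips; R_n = 53.81 + 1·73.5 = 127.3 kips → 95.5 kips.
Block shear: A_gv = 2.625, A_nv = 1.875, A_nt = 0.375 in²; R_n = min(0.6F_uA_nv, 0.6F_yA_gv) + U_bs·F_u·A_nt = 105 kips → 78.8 kips.
Bolt shear governs: 48.7 kips.

48.7 kips (bolt shear governs)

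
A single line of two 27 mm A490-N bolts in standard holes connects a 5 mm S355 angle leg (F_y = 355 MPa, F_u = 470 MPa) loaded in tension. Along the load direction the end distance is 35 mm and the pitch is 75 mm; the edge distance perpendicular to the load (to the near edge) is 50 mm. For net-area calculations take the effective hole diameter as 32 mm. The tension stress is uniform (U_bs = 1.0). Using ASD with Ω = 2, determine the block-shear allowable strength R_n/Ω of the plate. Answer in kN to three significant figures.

Shear plane L_v = 35 + 1·75 = 110 mm; A_gv = 110 × 5 = 550 mm².
A_nv = (110 − 1.5·32) × 5 = 310 mm².
A_nt = (50 − 0.5·32) × 5 = 170 mm².
0.6 F_u A_nv = 87.42 kN; 0.6 F_y A_gv = 117.2 kN → shear rupture governs the shear term.
R_n = 87.42 + 1.0 × 470 × 170 / 1000 = 167.3 kN.
Allowable strength R_n/Ω = 167.3 / 2 = 83.7 kN.

83.7 kN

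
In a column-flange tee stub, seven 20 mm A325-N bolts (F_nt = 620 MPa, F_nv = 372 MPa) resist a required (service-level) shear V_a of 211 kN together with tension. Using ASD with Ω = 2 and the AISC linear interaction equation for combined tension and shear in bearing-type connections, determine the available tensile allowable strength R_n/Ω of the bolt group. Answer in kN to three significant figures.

535 kN

A_b = π·20²/4 = 314.2 mm²; f_rv = 211 × 1000 / (7 × 314.2) = 95.95 MPa.
F'_nt = 1.3 F_nt − (Ω F_nt / F_nv) f_rv = 1.3·620 − (2·620/372)·95.95 = 486.2 MPa, capped at F_nt → F'_nt = 486.2 MPa.
R_n = F'_nt · A_b · n = 486.2 × 314.2 × 7 / 1000 = 1069 kN.
Allowable strength R_n/Ω = 1069 / 2 = 535 kN.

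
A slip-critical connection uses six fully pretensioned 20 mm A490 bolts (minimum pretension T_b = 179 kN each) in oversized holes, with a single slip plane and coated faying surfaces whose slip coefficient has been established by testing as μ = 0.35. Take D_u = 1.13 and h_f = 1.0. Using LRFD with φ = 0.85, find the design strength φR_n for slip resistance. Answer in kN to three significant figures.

361 kN

R_n = μ · D_u · h_f · T_b · n_s · n_b = 0.35 × 1.13 × 1.0 × 179 × 1 × 6 = 424.8 kN.
Design strength φR_n = 0.85 × 424.8 = 361 kN.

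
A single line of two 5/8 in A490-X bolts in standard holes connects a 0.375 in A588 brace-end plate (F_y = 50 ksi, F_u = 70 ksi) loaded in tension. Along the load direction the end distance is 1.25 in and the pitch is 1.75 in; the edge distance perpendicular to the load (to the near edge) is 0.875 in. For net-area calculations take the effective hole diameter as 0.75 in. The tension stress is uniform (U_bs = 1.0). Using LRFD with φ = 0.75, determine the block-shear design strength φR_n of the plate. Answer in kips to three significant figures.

Shear plane L_v = 1.25 + 1·1.75 = 3 in; A_gv = 3 × 0.375 = 1.125 in².
A_nv = (3 − 1.5·0.75) × 0.375 = 0.7031 in².
A_nt = (0.875 − 0.5·0.75) × 0.375 = 0.1875 in².
0.6 F_u A_nv = 29.53 kips; 0.6 F_y A_gv = 33.75 kips → shear rupture governs the shear term.
R_n = 29.53 + 1.0 × 70 × 0.1875 = 42.66 kips.
Design strength φR_n = 0.75 × 42.66 = 32 kips.

32 kips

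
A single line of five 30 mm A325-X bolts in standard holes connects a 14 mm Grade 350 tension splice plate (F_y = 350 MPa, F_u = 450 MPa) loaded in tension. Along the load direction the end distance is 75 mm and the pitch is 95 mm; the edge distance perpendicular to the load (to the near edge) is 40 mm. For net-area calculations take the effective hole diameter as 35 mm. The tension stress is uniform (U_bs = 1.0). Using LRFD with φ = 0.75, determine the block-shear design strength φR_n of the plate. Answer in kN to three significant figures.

Shear plane L_v = 75 + 4·95 = 455 mm; A_gv = 455 × 14 = 6370 mm².
A_nv = (455 − 4.5·35) × 14 = 4165 mm².
A_nt = (40 − 0.5·35) × 14 = 315 mm².
0.6 F_u A_nv = 1125 kN; 0.6 F_y A_gv = 1338 kN → shear rupture governs the shear term.
R_n = 1125 + 1.0 × 450 × 315 / 1000 = 1266 kN.
Design strength φR_n = 0.75 × 1266 = 950 kN.

950 kN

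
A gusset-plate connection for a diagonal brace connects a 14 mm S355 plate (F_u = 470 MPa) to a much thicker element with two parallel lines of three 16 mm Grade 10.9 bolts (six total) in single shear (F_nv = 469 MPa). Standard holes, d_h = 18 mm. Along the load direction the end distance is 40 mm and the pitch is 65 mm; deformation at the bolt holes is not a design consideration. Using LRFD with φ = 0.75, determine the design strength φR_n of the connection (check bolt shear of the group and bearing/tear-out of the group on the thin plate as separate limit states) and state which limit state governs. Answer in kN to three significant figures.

424 kN (bolt shear governs)

Bolt shear: A_b = π·16²/4 = 201.1 mm²; R_n = 469 × 201.1 × 6 × 1 / 1000 = 565.8 kN → 0.75 × 565.8 = 424 kN.
Bearing (1.5 l_c t F_u ≤ 3.0 d t F_u): upper limit = 3.0·16·14·470 / 1000 = 315.8 kN.
  Edge l_c = 40 − 18/2 = 31 → r_n = 306 kN; interior l_c = 65 − 18 = 47 → r_n = 315.8 kN.
  R_n,bearing = 2·306 + 4·315.8 = 1875 kN → 0.75 × 1875 = 1410 kN.
Bolt shear governs: 424 kN.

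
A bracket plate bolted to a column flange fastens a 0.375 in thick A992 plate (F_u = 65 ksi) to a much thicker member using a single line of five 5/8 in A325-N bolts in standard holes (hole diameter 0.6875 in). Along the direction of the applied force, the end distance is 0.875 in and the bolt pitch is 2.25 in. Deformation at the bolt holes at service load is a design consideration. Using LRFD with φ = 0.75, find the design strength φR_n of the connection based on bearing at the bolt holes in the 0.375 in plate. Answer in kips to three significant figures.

121 kips

Per bolt r_n = 1.2 l_c t F_u ≤ 2.4 d t F_u; upper limit = 2.4 × 0.625 × 0.375 × 65 = 36.56 kips.
Edge bolt: l_c = 0.875 − 0.6875/2 = 0.5312 in → 1.2 × 0.5312 × 0.375 × 65 = 15.54 → r_n = 15.54 kips.
Interior bolts: l_c = 2.25 − 0.6875 = 1.562 in → 1.2 × 1.562 × 0.375 × 65 = 45.7 → r_n = 36.56 kips.
R_n = 1 × 15.54 + 4 × 36.56 = 161.8 kips.
Design strength φR_n = 0.75 × 161.8 = 121 kips.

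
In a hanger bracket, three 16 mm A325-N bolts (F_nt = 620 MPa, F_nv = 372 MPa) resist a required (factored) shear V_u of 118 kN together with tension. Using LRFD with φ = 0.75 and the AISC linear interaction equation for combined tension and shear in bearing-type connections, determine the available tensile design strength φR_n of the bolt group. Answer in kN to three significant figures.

A_b = π·16²/4 = 201.1 mm²; f_rv = 118 × 1000 / (3 × 201.1) = 195.6 MPa.
F'_nt = 1.3 F_nt − (F_nt / φF_nv) f_rv = 1.3·620 − (620/(0.75·372))·195.6 = 371.3 MPa, capped at F_nt → F'_nt = 371.3 MPa.
R_n = F'_nt · A_b · n = 371.3 × 201.1 × 3 / 1000 = 223.9 kN.
Design strength φR_n = 0.75 × 223.9 = 168 kN.

168 kN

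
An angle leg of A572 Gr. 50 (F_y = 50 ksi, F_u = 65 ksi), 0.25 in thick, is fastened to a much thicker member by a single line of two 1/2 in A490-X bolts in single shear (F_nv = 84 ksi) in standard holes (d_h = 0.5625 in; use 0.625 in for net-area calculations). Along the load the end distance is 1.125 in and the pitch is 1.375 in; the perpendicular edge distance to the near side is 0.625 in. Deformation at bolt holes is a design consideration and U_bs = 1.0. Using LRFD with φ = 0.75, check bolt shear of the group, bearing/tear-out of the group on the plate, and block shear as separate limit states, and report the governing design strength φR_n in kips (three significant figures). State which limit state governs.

Bolt shear: A_b = π·0.5²/4 = 0.1963 in²; R_n = 84 × 0.1963 × 2 × 1 = 32.99 kips → 0.75 × 32.99 = 24.7 kips.
Bearing: edge l_c = 0.8438, r_n = 16.45 kips; interior l_c = 0.8125, r_n = 15.84 kips; R_n = 16.45 + 1·15.84 = 32.3 kips → 24.2 kips.
Block shear: A_gv = 0.625, A_nv = 0.3906, A_nt = 0.07812 in²; R_n = min(0.6F_uA_nv, 0.6F_yA_gv) + U_bs·F_u·A_nt = 20.31 kips → 15.2 kips.
Block shear governs: 15.2 kips.

15.2 kips (block shear governs)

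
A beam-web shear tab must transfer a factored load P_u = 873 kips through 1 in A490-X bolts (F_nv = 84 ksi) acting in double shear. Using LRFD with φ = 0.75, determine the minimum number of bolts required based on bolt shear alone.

A_b = π·1²/4 = 0.7854 in².
Per-bolt design strength φR_n = 0.75 × 84 × 0.7854 × 2 = 98.96 kips.
n ≥ 873 / 98.96 = 8.822 → use 9 bolts.

9 bolts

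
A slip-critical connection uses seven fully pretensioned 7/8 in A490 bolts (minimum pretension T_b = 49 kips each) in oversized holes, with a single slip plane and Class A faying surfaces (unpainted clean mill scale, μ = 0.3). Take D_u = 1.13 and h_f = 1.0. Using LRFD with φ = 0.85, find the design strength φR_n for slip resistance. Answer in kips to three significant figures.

R_n = μ · D_u · h_f · T_b · n_s · n_b = 0.3 × 1.13 × 1.0 × 49 × 1 × 7 = 116.3 kips.
Design strength φR_n = 0.85 × 116.3 = 98.8 kips.

98.8 kips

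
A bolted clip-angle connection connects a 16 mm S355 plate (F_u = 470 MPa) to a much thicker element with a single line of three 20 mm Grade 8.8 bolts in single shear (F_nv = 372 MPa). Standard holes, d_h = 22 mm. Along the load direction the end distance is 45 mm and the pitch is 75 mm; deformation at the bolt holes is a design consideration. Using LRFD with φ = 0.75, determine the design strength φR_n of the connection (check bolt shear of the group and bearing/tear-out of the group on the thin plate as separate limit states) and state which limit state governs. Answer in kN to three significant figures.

Bolt shear: A_b = π·20²/4 = 314.2 mm²; R_n = 372 × 314.2 × 3 × 1 / 1000 = 350.6 kN → 0.75 × 350.6 = 263 kN.
Bearing (1.2 l_c t F_u ≤ 2.4 d t F_u): upper limit = 2.4·20·16·470 / 1000 = 361 kN.
  Edge l_c = 45 − 22/2 = 34 → r_n = 306.8 kN; interior l_c = 75 − 22 = 53 → r_n = 361 kN.
  R_n,bearing = 1·306.8 + 2·361 = 1029 kN → 0.75 × 1029 = 772 kN.
Bolt shear governs: 263 kN.

263 kN (bolt shear governs)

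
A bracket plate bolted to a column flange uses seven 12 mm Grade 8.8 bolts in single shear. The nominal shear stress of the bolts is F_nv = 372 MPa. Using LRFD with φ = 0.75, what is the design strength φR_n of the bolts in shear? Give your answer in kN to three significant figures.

A_b = π × 12² / 4 = 113.1 mm².
R_n = F_nv · A_b · n · n_s = 372 × 113.1 × 7 × 1 / 1000 = 294.5 kN.
Design strength φR_n = 0.75 × 294.5 = 221 kN.

221 kN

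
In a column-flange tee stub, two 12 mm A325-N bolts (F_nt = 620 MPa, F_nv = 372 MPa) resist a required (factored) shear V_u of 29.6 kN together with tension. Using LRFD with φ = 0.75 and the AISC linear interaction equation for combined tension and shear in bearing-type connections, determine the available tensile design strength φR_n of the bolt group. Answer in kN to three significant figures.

A_b = π·12²/4 = 113.1 mm²; f_rv = 29.6 × 1000 / (2 × 113.1) = 130.9 MPa.
F'_nt = 1.3 F_nt − (F_nt / φF_nv) f_rv = 1.3·620 − (620/(0.75·372))·130.9 = 515.2 MPa, capped at F_nt → F'_nt = 515.2 MPa.
R_n = F'_nt · A_b · n = 515.2 × 113.1 × 2 / 1000 = 116.5 kN.
Design strength φR_n = 0.75 × 116.5 = 87.4 kN.

87.4 kN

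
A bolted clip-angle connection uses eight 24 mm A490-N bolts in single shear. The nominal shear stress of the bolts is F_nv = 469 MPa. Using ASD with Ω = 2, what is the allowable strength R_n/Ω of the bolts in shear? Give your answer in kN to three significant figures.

A_b = π × 24² / 4 = 452.4 mm².
R_n = F_nv · A_b · n · n_s = 469 × 452.4 × 8 × 1 / 1000 = 1697 kN.
Allowable strength R_n/Ω = 1697 / 2 = 849 kN.

849 kN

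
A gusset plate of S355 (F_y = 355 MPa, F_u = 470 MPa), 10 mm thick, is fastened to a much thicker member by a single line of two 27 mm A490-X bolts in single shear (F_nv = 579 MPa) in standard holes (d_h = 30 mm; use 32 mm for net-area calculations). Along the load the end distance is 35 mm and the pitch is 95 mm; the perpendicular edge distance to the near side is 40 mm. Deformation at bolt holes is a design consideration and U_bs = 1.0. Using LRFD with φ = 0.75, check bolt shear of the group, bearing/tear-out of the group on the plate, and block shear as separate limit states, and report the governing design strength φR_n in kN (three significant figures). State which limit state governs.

258 kN (block shear governs)

Bolt shear: A_b = π·27²/4 = 572.6 mm²; R_n = 579 × 572.6 × 2 × 1 / 1000 = 663 kN → 0.75 × 663 = 497 kN.
Bearing: edge l_c = 20, r_n = 112.8 kN; interior l_c = 65, r_n = 304.6 kN; R_n = 112.8 + 1·304.6 = 417.4 kN → 313 kN.
Block shear: A_gv = 1300, A_nv = 820, A_nt = 240 mm²; R_n = min(0.6F_uA_nv, 0.6F_yA_gv) + U_bs·F_u·A_nt = 344 kN → 258 kN.
Block shear governs: 258 kN.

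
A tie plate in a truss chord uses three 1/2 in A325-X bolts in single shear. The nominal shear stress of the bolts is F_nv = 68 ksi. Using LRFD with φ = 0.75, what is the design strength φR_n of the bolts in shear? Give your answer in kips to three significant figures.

30 kips

A_b = π × 0.5² / 4 = 0.1963 in².
R_n = F_nv · A_b · n · n_s = 68 × 0.1963 × 3 × 1 = 40.06 kips.
Design strength φR_n = 0.75 × 40.06 = 30 kips.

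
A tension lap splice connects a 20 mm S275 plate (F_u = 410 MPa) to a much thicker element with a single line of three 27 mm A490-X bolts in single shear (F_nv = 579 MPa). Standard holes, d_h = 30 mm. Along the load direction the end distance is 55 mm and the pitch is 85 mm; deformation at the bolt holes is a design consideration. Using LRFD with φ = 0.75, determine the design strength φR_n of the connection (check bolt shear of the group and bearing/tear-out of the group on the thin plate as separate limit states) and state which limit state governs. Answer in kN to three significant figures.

746 kN (bolt shear governs)

Bolt shear: A_b = π·27²/4 = 572.6 mm²; R_n = 579 × 572.6 × 3 × 1 / 1000 = 994.5 kN → 0.75 × 994.5 = 746 kN.
Bearing (1.2 l_c t F_u ≤ 2.4 d t F_u): upper limit = 2.4·27·20·410 / 1000 = 531.4 kN.
  Edge l_c = 55 − 30/2 = 40 → r_n = 393.6 kN; interior l_c = 85 − 30 = 55 → r_n = 531.4 kN.
  R_n,bearing = 1·393.6 + 2·531.4 = 1456 kN → 0.75 × 1456 = 1090 kN.
Bolt shear governs: 746 kN.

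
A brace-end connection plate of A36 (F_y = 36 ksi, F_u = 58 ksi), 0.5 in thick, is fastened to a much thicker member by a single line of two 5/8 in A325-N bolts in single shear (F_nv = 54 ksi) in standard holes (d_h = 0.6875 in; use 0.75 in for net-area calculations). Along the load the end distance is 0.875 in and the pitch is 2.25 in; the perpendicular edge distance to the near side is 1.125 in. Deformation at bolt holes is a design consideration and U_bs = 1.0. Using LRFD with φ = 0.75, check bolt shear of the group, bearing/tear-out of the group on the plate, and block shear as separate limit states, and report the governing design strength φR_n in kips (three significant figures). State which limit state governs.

24.9 kips (bolt shear governs)

Bolt shear: A_b = π·0.625²/4 = 0.3068 in²; R_n = 54 × 0.3068 × 2 × 1 = 33.13 kips → 0.75 × 33.13 = 24.9 kips.
Bearing: edge l_c = 0.5312, r_n = 18.49 kips; interior l_c = 1.562, r_n = 43.5 kips; R_n = 18.49 + 1·43.5 = 61.99 kips → 46.5 kips.
Block shear: A_gv = 1.562, A_nv = 1, A_nt = 0.375 in²; R_n = min(0.6F_uA_nv, 0.6F_yA_gv) + U_bs·F_u·A_nt = 55.5 kips → 41.6 kips.
Bolt shear governs: 24.9 kips.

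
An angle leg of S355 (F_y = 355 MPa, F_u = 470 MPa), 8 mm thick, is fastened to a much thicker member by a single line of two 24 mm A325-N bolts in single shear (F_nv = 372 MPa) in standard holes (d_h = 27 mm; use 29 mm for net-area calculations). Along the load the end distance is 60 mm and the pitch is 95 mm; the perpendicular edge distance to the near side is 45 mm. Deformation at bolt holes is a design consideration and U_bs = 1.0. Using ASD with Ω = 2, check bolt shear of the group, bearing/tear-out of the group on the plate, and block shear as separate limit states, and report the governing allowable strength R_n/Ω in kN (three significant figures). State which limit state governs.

Bolt shear: A_b = π·24²/4 = 452.4 mm²; R_n = 372 × 452.4 × 2 × 1 / 1000 = 336.6 kN → 336.6 / 2 = 168 kN.
Bearing: edge l_c = 46.5, r_n = 209.8 kN; interior l_c = 68, r_n = 216.6 kN; R_n = 209.8 + 1·216.6 = 426.4 kN → 213 kN.
Block shear: A_gv = 1240, A_nv = 892, A_nt = 244 mm²; R_n = min(0.6F_uA_nv, 0.6F_yA_gv) + U_bs·F_u·A_nt = 366.2 kN → 183 kN.
Bolt shear governs: 168 kN.

168 kN (bolt shear governs)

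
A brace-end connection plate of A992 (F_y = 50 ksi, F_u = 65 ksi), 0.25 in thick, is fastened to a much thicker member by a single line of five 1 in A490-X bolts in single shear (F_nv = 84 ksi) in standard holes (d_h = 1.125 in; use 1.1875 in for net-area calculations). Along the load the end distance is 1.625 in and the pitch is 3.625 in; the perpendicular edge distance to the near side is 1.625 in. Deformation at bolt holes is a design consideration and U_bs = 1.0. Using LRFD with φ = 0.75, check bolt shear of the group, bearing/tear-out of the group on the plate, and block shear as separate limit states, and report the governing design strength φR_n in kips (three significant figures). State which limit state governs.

Bolt shear: A_b = π·1²/4 = 0.7854 in²; R_n = 84 × 0.7854 × 5 × 1 = 329.9 kips → 0.75 × 329.9 = 247 kips.
Bearing: edge l_c = 1.062, r_n = 20.72 kips; interior l_c = 2.5, r_n = 39 kips; R_n = 20.72 + 4·39 = 176.7 kips → 133 kips.
Block shear: A_gv = 4.031, A_nv = 2.695, A_nt = 0.2578 in²; R_n = min(0.6F_uA_nv, 0.6F_yA_gv) + U_bs·F_u·A_nt = 121.9 kips → 91.4 kips.
Block shear governs: 91.4 kips.

91.4 kips (block shear governs)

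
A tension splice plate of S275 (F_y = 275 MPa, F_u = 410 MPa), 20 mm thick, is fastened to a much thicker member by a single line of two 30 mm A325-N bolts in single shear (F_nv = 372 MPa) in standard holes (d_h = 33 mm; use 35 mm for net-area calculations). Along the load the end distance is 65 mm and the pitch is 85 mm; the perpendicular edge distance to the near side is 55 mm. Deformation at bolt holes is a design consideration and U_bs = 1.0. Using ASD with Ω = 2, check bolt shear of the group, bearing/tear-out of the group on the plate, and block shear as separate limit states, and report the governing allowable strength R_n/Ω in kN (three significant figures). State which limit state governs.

Bolt shear: A_b = π·30²/4 = 706.9 mm²; R_n = 372 × 706.9 × 2 × 1 / 1000 = 525.9 kN → 525.9 / 2 = 263 kN.
Bearing: edge l_c = 48.5, r_n = 477.2 kN; interior l_c = 52, r_n = 511.7 kN; R_n = 477.2 + 1·511.7 = 988.9 kN → 494 kN.
Block shear: A_gv = 3000, A_nv = 1950, A_nt = 750 mm²; R_n = min(0.6F_uA_nv, 0.6F_yA_gv) + U_bs·F_u·A_nt = 787.2 kN → 394 kN.
Bolt shear governs: 263 kN.

263 kN (bolt shear governs)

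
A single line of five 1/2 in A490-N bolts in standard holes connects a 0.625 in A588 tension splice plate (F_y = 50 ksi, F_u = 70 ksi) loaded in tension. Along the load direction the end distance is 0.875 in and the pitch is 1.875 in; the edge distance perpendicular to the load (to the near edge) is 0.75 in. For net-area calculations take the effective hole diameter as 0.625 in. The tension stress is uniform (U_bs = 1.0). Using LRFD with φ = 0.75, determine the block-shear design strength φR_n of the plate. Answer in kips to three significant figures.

124 kips

Shear plane L_v = 0.875 + 4·1.875 = 8.375 in; A_gv = 8.375 × 0.625 = 5.234 in².
A_nv = (8.375 − 4.5·0.625) × 0.625 = 3.477 in².
A_nt = (0.75 − 0.5·0.625) × 0.625 = 0.2734 in².
0.6 F_u A_nv = 146 kips; 0.6 F_y A_gv = 157 kips → shear rupture governs the shear term.
R_n = 146 + 1.0 × 70 × 0.2734 = 165.2 kips.
Design strength φR_n = 0.75 × 165.2 = 124 kips.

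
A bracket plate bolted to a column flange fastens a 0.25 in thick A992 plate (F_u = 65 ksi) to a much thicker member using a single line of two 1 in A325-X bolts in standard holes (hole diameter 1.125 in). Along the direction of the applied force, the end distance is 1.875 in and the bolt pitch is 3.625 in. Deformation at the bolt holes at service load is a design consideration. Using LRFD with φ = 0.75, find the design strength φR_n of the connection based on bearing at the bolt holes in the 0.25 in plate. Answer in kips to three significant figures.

48.4 kips

Per bolt r_n = 1.2 l_c t F_u ≤ 2.4 d t F_u; upper limit = 2.4 × 1 × 0.25 × 65 = 39 kips.
Edge bolt: l_c = 1.875 − 1.125/2 = 1.312 in → 1.2 × 1.312 × 0.25 × 65 = 25.59 → r_n = 25.59 kips.
Interior bolts: l_c = 3.625 − 1.125 = 2.5 in → 1.2 × 2.5 × 0.25 × 65 = 48.75 → r_n = 39 kips.
R_n = 1 × 25.59 + 1 × 39 = 64.59 kips.
Design strength φR_n = 0.75 × 64.59 = 48.4 kips.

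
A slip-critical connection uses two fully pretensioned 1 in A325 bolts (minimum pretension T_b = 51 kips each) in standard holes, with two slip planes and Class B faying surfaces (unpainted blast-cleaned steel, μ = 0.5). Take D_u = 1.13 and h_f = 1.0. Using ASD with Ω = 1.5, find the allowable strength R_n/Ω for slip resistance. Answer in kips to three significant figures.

R_n = μ · D_u · h_f · T_b · n_s · n_b = 0.5 × 1.13 × 1.0 × 51 × 2 × 2 = 115.3 kips.
Allowable strength R_n/Ω = 115.3 / 1.5 = 76.8 kips.

76.8 kips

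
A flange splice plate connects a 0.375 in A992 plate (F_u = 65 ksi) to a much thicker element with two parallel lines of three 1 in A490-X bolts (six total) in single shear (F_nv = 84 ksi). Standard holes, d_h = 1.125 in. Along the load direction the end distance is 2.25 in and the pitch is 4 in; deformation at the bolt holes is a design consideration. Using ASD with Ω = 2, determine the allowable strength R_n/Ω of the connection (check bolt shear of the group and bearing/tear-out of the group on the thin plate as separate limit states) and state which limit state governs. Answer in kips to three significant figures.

166 kips (bearing governs)

Bolt shear: A_b = π·1²/4 = 0.7854 in²; R_n = 84 × 0.7854 × 6 × 1 = 395.8 kips → 395.8 / 2 = 198 kips.
Bearing (1.2 l_c t F_u ≤ 2.4 d t F_u): upper limit = 2.4·1·0.375·65 = 58.5 kips.
  Edge l_c = 2.25 − 1.125/2 = 1.688 → r_n = 49.36 kips; interior l_c = 4 − 1.125 = 2.875 → r_n = 58.5 kips.
  R_n,bearing = 2·49.36 + 4·58.5 = 332.7 kips → 332.7 / 2 = 166 kips.
Bearing governs: 166 kips.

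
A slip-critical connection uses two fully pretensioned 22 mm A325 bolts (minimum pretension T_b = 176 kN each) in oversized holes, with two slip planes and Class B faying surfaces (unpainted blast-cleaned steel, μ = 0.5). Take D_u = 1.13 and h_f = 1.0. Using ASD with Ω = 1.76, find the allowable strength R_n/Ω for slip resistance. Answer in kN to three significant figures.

226 kN

R_n = μ · D_u · h_f · T_b · n_s · n_b = 0.5 × 1.13 × 1.0 × 176 × 2 × 2 = 397.8 kN.
Allowable strength R_n/Ω = 397.8 / 1.76 = 226 kN.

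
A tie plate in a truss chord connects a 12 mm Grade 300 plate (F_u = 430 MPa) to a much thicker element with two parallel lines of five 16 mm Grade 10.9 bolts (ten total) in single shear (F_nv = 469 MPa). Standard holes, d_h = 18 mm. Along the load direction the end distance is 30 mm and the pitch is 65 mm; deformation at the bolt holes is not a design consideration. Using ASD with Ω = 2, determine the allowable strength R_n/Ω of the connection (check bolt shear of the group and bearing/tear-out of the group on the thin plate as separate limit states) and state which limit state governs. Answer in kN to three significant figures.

Bolt shear: A_b = π·16²/4 = 201.1 mm²; R_n = 469 × 201.1 × 10 × 1 / 1000 = 943 kN → 943 / 2 = 471 kN.
Bearing (1.5 l_c t F_u ≤ 3.0 d t F_u): upper limit = 3.0·16·12·430 / 1000 = 247.7 kN.
  Edge l_c = 30 − 18/2 = 21 → r_n = 162.5 kN; interior l_c = 65 − 18 = 47 → r_n = 247.7 kN.
  R_n,bearing = 2·162.5 + 8·247.7 = 2307 kN → 2307 / 2 = 1150 kN.
Bolt shear governs: 471 kN.

471 kN (bolt shear governs)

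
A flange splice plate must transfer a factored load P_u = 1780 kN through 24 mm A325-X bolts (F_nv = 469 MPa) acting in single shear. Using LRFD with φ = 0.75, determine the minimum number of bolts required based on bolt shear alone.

A_b = π·24²/4 = 452.4 mm².
Per-bolt design strength φR_n = 0.75 × 469 × 452.4 × 1 / 1000 = 159.1 kN.
n ≥ 1780 / 159.1 = 11.19 → use 12 bolts.

12 bolts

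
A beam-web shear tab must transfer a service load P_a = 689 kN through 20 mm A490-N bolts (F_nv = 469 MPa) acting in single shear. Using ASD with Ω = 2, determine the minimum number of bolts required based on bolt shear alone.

A_b = π·20²/4 = 314.2 mm².
Per-bolt allowable strength R_n/Ω = 469 × 314.2 × 1 / 1000 / 2 = 73.67 kN.
n ≥ 689 / 73.67 = 9.352 → use 10 bolts.

10 bolts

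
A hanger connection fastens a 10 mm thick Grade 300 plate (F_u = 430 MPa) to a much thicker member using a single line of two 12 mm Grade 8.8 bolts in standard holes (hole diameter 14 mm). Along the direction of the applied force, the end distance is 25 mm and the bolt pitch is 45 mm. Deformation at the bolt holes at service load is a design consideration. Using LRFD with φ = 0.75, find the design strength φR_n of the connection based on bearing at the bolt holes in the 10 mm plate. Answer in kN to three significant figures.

163 kN

Per bolt r_n = 1.2 l_c t F_u ≤ 2.4 d t F_u; upper limit = 2.4 × 12 × 10 × 430 / 1000 = 123.8 kN.
Edge bolt: l_c = 25 − 14/2 = 18 mm → 1.2 × 18 × 10 × 430 / 1000 = 92.88 → r_n = 92.88 kN.
Interior bolts: l_c = 45 − 14 = 31 mm → 1.2 × 31 × 10 × 430 / 1000 = 160 → r_n = 123.8 kN.
R_n = 1 × 92.88 + 1 × 123.8 = 216.7 kN.
Design strength φR_n = 0.75 × 216.7 = 163 kN.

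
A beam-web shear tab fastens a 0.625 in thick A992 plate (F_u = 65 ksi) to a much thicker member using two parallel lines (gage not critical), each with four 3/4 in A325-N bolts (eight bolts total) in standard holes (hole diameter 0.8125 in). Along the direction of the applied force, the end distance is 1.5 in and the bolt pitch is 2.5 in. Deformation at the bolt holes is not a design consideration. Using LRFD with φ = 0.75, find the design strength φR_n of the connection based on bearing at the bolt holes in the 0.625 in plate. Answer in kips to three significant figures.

511 kips

Per bolt r_n = 1.5 l_c t F_u ≤ 3.0 d t F_u; upper limit = 3.0 × 0.75 × 0.625 × 65 = 91.41 kips.
Edge bolt: l_c = 1.5 − 0.8125/2 = 1.094 in → 1.5 × 1.094 × 0.625 × 65 = 66.65 → r_n = 66.65 kips.
Interior bolts: l_c = 2.5 − 0.8125 = 1.688 in → 1.5 × 1.688 × 0.625 × 65 = 102.8 → r_n = 91.41 kips.
R_n = 2 × 66.65 + 6 × 91.41 = 681.7 kips.
Design strength φR_n = 0.75 × 681.7 = 511 kips.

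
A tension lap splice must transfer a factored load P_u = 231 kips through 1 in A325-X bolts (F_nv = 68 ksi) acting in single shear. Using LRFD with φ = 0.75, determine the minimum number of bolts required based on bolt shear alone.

A_b = π·1²/4 = 0.7854 in².
Per-bolt design strength φR_n = 0.75 × 68 × 0.7854 × 1 = 40.06 kips.
n ≥ 231 / 40.06 = 5.767 → use 6 bolts.

6 bolts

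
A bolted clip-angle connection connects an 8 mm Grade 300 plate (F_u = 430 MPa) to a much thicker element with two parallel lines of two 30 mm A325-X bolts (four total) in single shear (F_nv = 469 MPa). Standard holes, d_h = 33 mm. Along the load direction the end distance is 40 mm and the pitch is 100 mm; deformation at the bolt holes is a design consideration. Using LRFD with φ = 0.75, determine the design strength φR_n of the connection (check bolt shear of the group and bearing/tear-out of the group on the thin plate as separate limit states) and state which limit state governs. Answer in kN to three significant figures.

517 kN (bearing governs)

Bolt shear: A_b = π·30²/4 = 706.9 mm²; R_n = 469 × 706.9 × 4 × 1 / 1000 = 1326 kN → 0.75 × 1326 = 995 kN.
Bearing (1.2 l_c t F_u ≤ 2.4 d t F_u): upper limit = 2.4·30·8·430 / 1000 = 247.7 kN.
  Edge l_c = 40 − 33/2 = 23.5 → r_n = 97.01 kN; interior l_c = 100 − 33 = 67 → r_n = 247.7 kN.
  R_n,bearing = 2·97.01 + 2·247.7 = 689.4 kN → 0.75 × 689.4 = 517 kN.
Bearing governs: 517 kN.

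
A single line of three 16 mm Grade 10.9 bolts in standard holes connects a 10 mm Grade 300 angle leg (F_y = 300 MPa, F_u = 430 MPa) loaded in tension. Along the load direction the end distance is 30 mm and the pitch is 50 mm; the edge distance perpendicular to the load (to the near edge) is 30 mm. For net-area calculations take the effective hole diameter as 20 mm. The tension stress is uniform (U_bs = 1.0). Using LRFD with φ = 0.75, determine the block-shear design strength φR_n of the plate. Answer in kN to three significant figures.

Shear plane L_v = 30 + 2·50 = 130 mm; A_gv = 130 × 10 = 1300 mm².
A_nv = (130 − 2.5·20) × 10 = 800 mm².
A_nt = (30 − 0.5·20) × 10 = 200 mm².
0.6 F_u A_nv = 206.4 kN; 0.6 F_y A_gv = 234 kN → shear rupture governs the shear term.
R_n = 206.4 + 1.0 × 430 × 200 / 1000 = 292.4 kN.
Design strength φR_n = 0.75 × 292.4 = 219 kN.

219 kN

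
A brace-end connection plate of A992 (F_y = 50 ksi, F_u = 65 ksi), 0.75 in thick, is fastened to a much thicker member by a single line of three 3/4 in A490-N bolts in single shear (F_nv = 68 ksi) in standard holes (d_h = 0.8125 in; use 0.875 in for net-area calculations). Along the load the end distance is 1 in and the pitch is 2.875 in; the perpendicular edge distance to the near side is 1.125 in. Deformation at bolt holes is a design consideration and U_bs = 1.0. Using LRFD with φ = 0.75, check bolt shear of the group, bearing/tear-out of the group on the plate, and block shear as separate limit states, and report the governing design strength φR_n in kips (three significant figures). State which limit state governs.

67.6 kips (bolt shear governs)

Bolt shear: A_b = π·0.75²/4 = 0.4418 in²; R_n = 68 × 0.4418 × 3 × 1 = 90.12 kips → 0.75 × 90.12 = 67.6 kips.
Bearing: edge l_c = 0.5938, r_n = 34.73 kips; interior l_c = 2.062, r_n = 87.75 kips; R_n = 34.73 + 2·87.75 = 210.2 kips → 158 kips.
Block shear: A_gv = 5.062, A_nv = 3.422, A_nt = 0.5156 in²; R_n = min(0.6F_uA_nv, 0.6F_yA_gv) + U_bs·F_u·A_nt = 167 kips → 125 kips.
Bolt shear governs: 67.6 kips.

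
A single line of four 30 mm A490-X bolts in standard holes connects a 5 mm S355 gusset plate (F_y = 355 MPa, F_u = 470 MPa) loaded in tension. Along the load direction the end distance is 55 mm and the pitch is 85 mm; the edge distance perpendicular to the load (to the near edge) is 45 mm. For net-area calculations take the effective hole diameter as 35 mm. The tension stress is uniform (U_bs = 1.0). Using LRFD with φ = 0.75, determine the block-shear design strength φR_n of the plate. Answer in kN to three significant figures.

Shear plane L_v = 55 + 3·85 = 310 mm; A_gv = 310 × 5 = 1550 mm².
A_nv = (310 − 3.5·35) × 5 = 937.5 mm².
A_nt = (45 − 0.5·35) × 5 = 137.5 mm².
0.6 F_u A_nv = 264.4 kN; 0.6 F_y A_gv = 330.2 kN → shear rupture governs the shear term.
R_n = 264.4 + 1.0 × 470 × 137.5 / 1000 = 329 kN.
Design strength φR_n = 0.75 × 329 = 247 kN.

247 kN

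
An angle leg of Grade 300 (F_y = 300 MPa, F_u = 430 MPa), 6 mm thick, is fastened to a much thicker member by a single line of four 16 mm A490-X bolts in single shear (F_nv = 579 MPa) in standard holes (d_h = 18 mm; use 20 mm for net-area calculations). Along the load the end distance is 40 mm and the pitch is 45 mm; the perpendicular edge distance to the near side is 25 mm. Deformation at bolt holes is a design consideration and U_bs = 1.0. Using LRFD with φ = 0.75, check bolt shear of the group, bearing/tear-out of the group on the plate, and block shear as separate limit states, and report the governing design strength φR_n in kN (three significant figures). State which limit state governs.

Bolt shear: A_b = π·16²/4 = 201.1 mm²; R_n = 579 × 201.1 × 4 × 1 / 1000 = 465.7 kN → 0.75 × 465.7 = 349 kN.
Bearing: edge l_c = 31, r_n = 95.98 kN; interior l_c = 27, r_n = 83.59 kN; R_n = 95.98 + 3·83.59 = 346.8 kN → 260 kN.
Block shear: A_gv = 1050, A_nv = 630, A_nt = 90 mm²; R_n = min(0.6F_uA_nv, 0.6F_yA_gv) + U_bs·F_u·A_nt = 201.2 kN → 151 kN.
Block shear governs: 151 kN.

151 kN (block shear governs)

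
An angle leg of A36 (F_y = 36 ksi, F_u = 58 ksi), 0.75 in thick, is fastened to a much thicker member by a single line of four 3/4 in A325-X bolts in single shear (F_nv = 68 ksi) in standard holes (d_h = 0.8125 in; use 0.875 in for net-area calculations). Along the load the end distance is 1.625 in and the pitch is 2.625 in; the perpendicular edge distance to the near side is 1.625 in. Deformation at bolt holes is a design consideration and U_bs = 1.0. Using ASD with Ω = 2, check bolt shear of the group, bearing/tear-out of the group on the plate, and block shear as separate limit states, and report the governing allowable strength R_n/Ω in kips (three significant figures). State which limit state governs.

Bolt shear: A_b = π·0.75²/4 = 0.4418 in²; R_n = 68 × 0.4418 × 4 × 1 = 120.2 kips → 120.2 / 2 = 60.1 kips.
Bearing: edge l_c = 1.219, r_n = 63.62 kips; interior l_c = 1.812, r_n = 78.3 kips; R_n = 63.62 + 3·78.3 = 298.5 kips → 149 kips.
Block shear: A_gv = 7.125, A_nv = 4.828, A_nt = 0.8906 in²; R_n = min(0.6F_uA_nv, 0.6F_yA_gv) + U_bs·F_u·A_nt = 205.6 kips → 103 kips.
Bolt shear governs: 60.1 kips.

60.1 kips (bolt shear governs)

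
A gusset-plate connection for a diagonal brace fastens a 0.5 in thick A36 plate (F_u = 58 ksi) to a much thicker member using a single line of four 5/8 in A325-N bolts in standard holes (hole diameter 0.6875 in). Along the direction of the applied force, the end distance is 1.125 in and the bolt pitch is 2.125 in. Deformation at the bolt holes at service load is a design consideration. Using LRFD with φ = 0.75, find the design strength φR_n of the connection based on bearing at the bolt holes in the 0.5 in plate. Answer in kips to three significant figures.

118 kips

Per bolt r_n = 1.2 l_c t F_u ≤ 2.4 d t F_u; upper limit = 2.4 × 0.625 × 0.5 × 58 = 43.5 kips.
Edge bolt: l_c = 1.125 − 0.6875/2 = 0.7812 in → 1.2 × 0.7812 × 0.5 × 58 = 27.19 → r_n = 27.19 kips.
Interior bolts: l_c = 2.125 − 0.6875 = 1.438 in → 1.2 × 1.438 × 0.5 × 58 = 50.02 → r_n = 43.5 kips.
R_n = 1 × 27.19 + 3 × 43.5 = 157.7 kips.
Design strength φR_n = 0.75 × 157.7 = 118 kips.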